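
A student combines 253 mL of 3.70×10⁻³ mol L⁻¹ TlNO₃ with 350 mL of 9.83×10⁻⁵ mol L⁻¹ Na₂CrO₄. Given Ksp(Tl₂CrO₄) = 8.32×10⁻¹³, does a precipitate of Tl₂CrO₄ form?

Yes

After mixing, V = 253 mL + 350 mL = 603 mL.
[Tl⁺] = (3.70×10⁻³)(253)/603 = 1.55×10⁻³ mol L⁻¹
[CrO₄²⁻] = (9.83×10⁻⁵)(350)/603 = 5.71×10⁻⁵ mol L⁻¹
Q = [Tl⁺]^2[CrO₄²⁻] = 1.38×10⁻¹⁰
Q = 1.38×10⁻¹⁰ > Ksp = 8.32×10⁻¹³, so the solution is supersaturated and Tl₂CrO₄ precipitates.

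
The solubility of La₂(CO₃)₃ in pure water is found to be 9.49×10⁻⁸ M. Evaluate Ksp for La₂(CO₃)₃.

Ksp = 8.31×10⁻³⁴

La₂(CO₃)₃(s) ⇌ 2 La³⁺(aq) + 3 CO₃²⁻(aq)
If s mol/L of La₂(CO₃)₃ dissolves, [La³⁺] = 2s and [CO₃²⁻] = 3s.
Ksp = [La³⁺]^2[CO₃²⁻]^3 = (2s)^2 · (3s)^3 = 108s^5
Ksp = 108 × (9.49×10⁻⁸)^5 = 8.31×10⁻³⁴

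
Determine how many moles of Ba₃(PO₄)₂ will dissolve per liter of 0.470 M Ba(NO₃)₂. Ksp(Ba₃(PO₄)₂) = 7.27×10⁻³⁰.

4.18×10⁻¹⁵ M

Ba₃(PO₄)₂(s) ⇌ 3 Ba²⁺(aq) + 2 PO₄³⁻(aq)
The solution already contains Ba²⁺ at 0.470 M. Let s be the molar solubility of Ba₃(PO₄)₂.
[Ba²⁺] ≈ 0.470 M (common ion dominates); [PO₄³⁻] = 2s.
Ksp = [Ba²⁺]^3[PO₄³⁻]^2 = (0.470)^3(2s)^2
(2s)^2 = 7.27×10⁻³⁰ / (0.470)^3 = 7.00×10⁻²⁹
s = 4.18×10⁻¹⁵ M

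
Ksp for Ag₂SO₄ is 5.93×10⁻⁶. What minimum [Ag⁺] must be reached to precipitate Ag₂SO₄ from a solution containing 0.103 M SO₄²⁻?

A salt starts to precipitate once the ion product Q reaches its Ksp.
Ag₂SO₄(s) ⇌ 2 Ag⁺(aq) + SO₄²⁻(aq)
Ksp = [Ag⁺]^2[SO₄²⁻] = [Ag⁺]^2(0.103)
[Ag⁺]^2 = 5.93×10⁻⁶ / (0.103) = 5.76×10⁻⁵
[Ag⁺] = 7.59×10⁻³ M

7.59×10⁻³ M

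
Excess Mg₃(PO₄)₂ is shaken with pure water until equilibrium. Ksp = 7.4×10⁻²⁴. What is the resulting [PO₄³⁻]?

1.9×10⁻⁵ M

Mg₃(PO₄)₂(s) ⇌ 3 Mg²⁺(aq) + 2 PO₄³⁻(aq)
Call the molar solubility s, so that [Mg²⁺] = 3s and [PO₄³⁻] = 2s.
Ksp = [Mg²⁺]^3[PO₄³⁻]^2 = (3s)^3 · (2s)^2 = 108s^5 = 7.4×10⁻²⁴
s = 9.3×10⁻⁶ M
[PO₄³⁻] = 2s = 1.9×10⁻⁵ M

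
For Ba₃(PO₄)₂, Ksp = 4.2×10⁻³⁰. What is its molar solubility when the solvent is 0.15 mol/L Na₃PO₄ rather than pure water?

1.9×10⁻¹⁰ M

Ba₃(PO₄)₂(s) ⇌ 3 Ba²⁺(aq) + 2 PO₄³⁻(aq)
With PO₄³⁻ already at 0.15 mol/L and s small, take [PO₄³⁻] ≈ 0.15 mol/L and [Ba²⁺] = 3s.
Ksp = [Ba²⁺]^3[PO₄³⁻]^2 = (3s)^3(0.15)^2
(3s)^3 = 4.2×10⁻³⁰ / (0.15)^2 = 1.9×10⁻²⁸
s = 1.9×10⁻¹⁰ mol/L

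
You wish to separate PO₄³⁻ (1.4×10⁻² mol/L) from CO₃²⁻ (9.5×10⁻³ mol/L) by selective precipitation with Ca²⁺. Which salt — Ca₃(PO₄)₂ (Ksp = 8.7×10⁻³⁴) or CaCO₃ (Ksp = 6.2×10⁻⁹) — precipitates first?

Ca₃(PO₄)₂

The threshold for precipitation is Q = Ksp.
For Ca₃(PO₄)₂: [Ca²⁺] = (Ksp/[PO₄³⁻]^2)^(1/3) = 1.6×10⁻¹⁰ mol/L
For CaCO₃: [Ca²⁺] = (Ksp/[CO₃²⁻]) = 6.5×10⁻⁷ mol/L
Ca₃(PO₄)₂ requires the lower [Ca²⁺], so it precipitates first.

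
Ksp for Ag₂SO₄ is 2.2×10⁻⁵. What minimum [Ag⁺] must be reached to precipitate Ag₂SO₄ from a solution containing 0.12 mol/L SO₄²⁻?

1.4×10⁻² M

A salt starts to precipitate once the ion product Q reaches its Ksp.
Ag₂SO₄(s) ⇌ 2 Ag⁺(aq) + SO₄²⁻(aq)
Ksp = [Ag⁺]^2[SO₄²⁻] = [Ag⁺]^2(0.12)
[Ag⁺]^2 = 2.2×10⁻⁵ / (0.12) = 1.8×10⁻⁴
[Ag⁺] = 1.4×10⁻² mol/L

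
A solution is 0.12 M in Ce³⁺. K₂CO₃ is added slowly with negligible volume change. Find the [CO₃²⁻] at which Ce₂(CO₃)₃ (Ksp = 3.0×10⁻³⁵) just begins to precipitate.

The threshold for precipitation is Q = Ksp.
Ce₂(CO₃)₃(s) ⇌ 2 Ce³⁺(aq) + 3 CO₃²⁻(aq)
Ksp = [Ce³⁺]^2[CO₃²⁻]^3 = [CO₃²⁻]^3(0.12)^2
[CO₃²⁻]^3 = 3.0×10⁻³⁵ / (0.12)^2 = 2.1×10⁻³³
[CO₃²⁻] = 1.3×10⁻¹¹ M

1.3×10⁻¹¹ M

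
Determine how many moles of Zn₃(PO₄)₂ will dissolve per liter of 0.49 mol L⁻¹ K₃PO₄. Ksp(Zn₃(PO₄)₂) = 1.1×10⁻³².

1.2×10⁻¹¹ M

Zn₃(PO₄)₂(s) ⇌ 3 Zn²⁺(aq) + 2 PO₄³⁻(aq)
Let s be the solubility of Zn₃(PO₄)₂ here. The common ion gives [PO₄³⁻] ≈ 0.49 mol L⁻¹, and [Zn²⁺] = 3s.
Ksp = [Zn²⁺]^3[PO₄³⁻]^2 = (3s)^3(0.49)^2
(3s)^3 = 1.1×10⁻³² / (0.49)^2 = 4.6×10⁻³²
s = 1.2×10⁻¹¹ mol L⁻¹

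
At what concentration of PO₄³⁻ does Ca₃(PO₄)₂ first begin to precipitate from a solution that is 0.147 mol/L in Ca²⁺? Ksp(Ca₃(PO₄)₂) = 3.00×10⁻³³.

Precipitation begins when Q = Ksp.
Ca₃(PO₄)₂(s) ⇌ 3 Ca²⁺(aq) + 2 PO₄³⁻(aq)
Ksp = [Ca²⁺]^3[PO₄³⁻]^2 = [PO₄³⁻]^2(0.147)^3
[PO₄³⁻]^2 = 3.00×10⁻³³ / (0.147)^3 = 9.44×10⁻³¹
[PO₄³⁻] = 9.72×10⁻¹⁶ mol/L

9.72×10⁻¹⁶ M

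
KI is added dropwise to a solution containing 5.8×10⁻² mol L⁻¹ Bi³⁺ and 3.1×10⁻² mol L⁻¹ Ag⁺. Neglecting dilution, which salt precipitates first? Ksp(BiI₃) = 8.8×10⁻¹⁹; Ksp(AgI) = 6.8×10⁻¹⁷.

The threshold for precipitation is Q = Ksp.
For BiI₃: [I⁻] = (Ksp/[Bi³⁺])^(1/3) = 2.5×10⁻⁶ mol L⁻¹
For AgI: [I⁻] = (Ksp/[Ag⁺]) = 2.2×10⁻¹⁵ mol L⁻¹
The smaller threshold [I⁻] is reached first, so AgI precipitates first.

AgI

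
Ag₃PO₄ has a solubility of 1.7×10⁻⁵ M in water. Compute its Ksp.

Ksp = 2.3×10⁻¹⁸

Ag₃PO₄(s) ⇌ 3 Ag⁺(aq) + PO₄³⁻(aq)
Call the molar solubility s, so that [Ag⁺] = 3s and [PO₄³⁻] = s.
Ksp = [Ag⁺]^3[PO₄³⁻] = (3s)^3 · s = 27s^4
Ksp = 27 × (1.7×10⁻⁵)^4 = 2.3×10⁻¹⁸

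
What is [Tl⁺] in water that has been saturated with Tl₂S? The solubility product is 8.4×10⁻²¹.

2.6×10⁻⁷ M

Tl₂S(s) ⇌ 2 Tl⁺(aq) + S²⁻(aq)
Call the molar solubility s, so that [Tl⁺] = 2s and [S²⁻] = s.
Ksp = [Tl⁺]^2[S²⁻] = (2s)^2 · s = 4s^3 = 8.4×10⁻²¹
s = 1.3×10⁻⁷ M
[Tl⁺] = 2s = 2.6×10⁻⁷ M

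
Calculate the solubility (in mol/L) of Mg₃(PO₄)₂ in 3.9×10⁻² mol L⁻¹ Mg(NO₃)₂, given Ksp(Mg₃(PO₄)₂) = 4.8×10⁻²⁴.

1.4×10⁻¹⁰ M

Mg₃(PO₄)₂(s) ⇌ 3 Mg²⁺(aq) + 2 PO₄³⁻(aq)
Mg²⁺ is already present at 3.9×10⁻² mol L⁻¹. If s mol/L of Mg₃(PO₄)₂ dissolves, [PO₄³⁻] = 2s while [Mg²⁺] ≈ 3.9×10⁻² mol L⁻¹.
Ksp = [Mg²⁺]^3[PO₄³⁻]^2 = (3.9×10⁻²)^3(2s)^2
(2s)^2 = 4.8×10⁻²⁴ / (3.9×10⁻²)^3 = 8.1×10⁻²⁰
s = 1.4×10⁻¹⁰ mol L⁻¹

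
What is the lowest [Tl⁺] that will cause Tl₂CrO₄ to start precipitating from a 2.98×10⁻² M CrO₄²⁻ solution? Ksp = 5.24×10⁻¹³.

Each salt precipitates once Q = Ksp for that salt.
Tl₂CrO₄(s) ⇌ 2 Tl⁺(aq) + CrO₄²⁻(aq)
Ksp = [Tl⁺]^2[CrO₄²⁻] = [Tl⁺]^2(2.98×10⁻²)
[Tl⁺]^2 = 5.24×10⁻¹³ / (2.98×10⁻²) = 1.76×10⁻¹¹
[Tl⁺] = 4.19×10⁻⁶ M

4.19×10⁻⁶ M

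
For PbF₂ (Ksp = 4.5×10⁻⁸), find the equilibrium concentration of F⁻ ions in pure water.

4.5×10⁻³ M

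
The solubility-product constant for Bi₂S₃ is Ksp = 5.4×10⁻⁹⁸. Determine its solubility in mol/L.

1.4×10⁻²⁰ M

Bi₂S₃(s) ⇌ 2 Bi³⁺(aq) + 3 S²⁻(aq)
Call the molar solubility s, so that [Bi³⁺] = 2s and [S²⁻] = 3s.
Ksp = [Bi³⁺]^2[S²⁻]^3 = (2s)^2 · (3s)^3 = 108s^5
108s^5 = 5.4×10⁻⁹⁸  ⇒  s^5 = 5.0×10⁻¹⁰⁰
s = (5.0×10⁻¹⁰⁰)^(1/5) = 1.4×10⁻²⁰ M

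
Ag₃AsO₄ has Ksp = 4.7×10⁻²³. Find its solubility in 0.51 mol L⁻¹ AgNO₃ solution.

Ag₃AsO₄(s) ⇌ 3 Ag⁺(aq) + AsO₄³⁻(aq)
With Ag⁺ already at 0.51 mol L⁻¹ and s small, take [Ag⁺] ≈ 0.51 mol L⁻¹ and [AsO₄³⁻] = s.
Ksp = [Ag⁺]^3[AsO₄³⁻] = (0.51)^3s
s = 4.7×10⁻²³ / (0.51)^3 = 3.5×10⁻²²
s = 3.5×10⁻²² mol L⁻¹

3.5×10⁻²² M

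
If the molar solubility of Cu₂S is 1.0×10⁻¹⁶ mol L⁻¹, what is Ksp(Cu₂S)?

Ksp = 4.0×10⁻⁴⁸

Cu₂S(s) ⇌ 2 Cu⁺(aq) + S²⁻(aq)
For each mole of Cu₂S that dissolves per liter, [Cu⁺] = 2s and [S²⁻] = s; let s denote this solubility.
Ksp = [Cu⁺]^2[S²⁻] = (2s)^2 · s = 4s^3
Ksp = 4 × (1.0×10⁻¹⁶)^3 = 4.0×10⁻⁴⁸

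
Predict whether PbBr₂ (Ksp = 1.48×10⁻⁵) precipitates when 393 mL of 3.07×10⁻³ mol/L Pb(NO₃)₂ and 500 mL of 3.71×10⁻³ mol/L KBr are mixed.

After mixing, V = 393 mL + 500 mL = 893 mL.
[Pb²⁺] = (3.07×10⁻³)(393)/893 = 1.35×10⁻³ mol/L
[Br⁻] = (3.71×10⁻³)(500)/893 = 2.08×10⁻³ mol/L
Q = [Pb²⁺][Br⁻]^2 = 5.83×10⁻⁹
Q = 5.83×10⁻⁹ < Ksp = 1.48×10⁻⁵, so the solution is unsaturated and no precipitate forms.

No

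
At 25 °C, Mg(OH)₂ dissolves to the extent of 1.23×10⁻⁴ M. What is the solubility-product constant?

Ksp = 7.44×10⁻¹²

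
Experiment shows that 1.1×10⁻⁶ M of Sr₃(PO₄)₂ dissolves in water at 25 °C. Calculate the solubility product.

Ksp = 1.7×10⁻²⁸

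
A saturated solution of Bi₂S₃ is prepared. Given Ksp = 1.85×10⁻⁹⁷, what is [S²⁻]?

Bi₂S₃(s) ⇌ 2 Bi³⁺(aq) + 3 S²⁻(aq)
With molar solubility s: [Bi³⁺] = 2s, [S²⁻] = 3s.
Ksp = [Bi³⁺]^2[S²⁻]^3 = (2s)^2 · (3s)^3 = 108s^5 = 1.85×10⁻⁹⁷
s = 1.77×10⁻²⁰ mol/L
[S²⁻] = 3s = 5.30×10⁻²⁰ mol/L

5.30×10⁻²⁰ M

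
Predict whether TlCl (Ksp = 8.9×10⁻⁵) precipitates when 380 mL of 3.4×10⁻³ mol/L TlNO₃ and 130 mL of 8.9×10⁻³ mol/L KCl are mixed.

After mixing, V = 380 mL + 130 mL = 510 mL.
[Tl⁺] = (3.4×10⁻³)(380)/510 = 2.5×10⁻³ mol/L
[Cl⁻] = (8.9×10⁻³)(130)/510 = 2.3×10⁻³ mol/L
Q = [Tl⁺][Cl⁻] = 5.7×10⁻⁶
Q < Ksp (5.7×10⁻⁶ vs 8.9×10⁻⁵); the solution remains unsaturated and no precipitate forms.

No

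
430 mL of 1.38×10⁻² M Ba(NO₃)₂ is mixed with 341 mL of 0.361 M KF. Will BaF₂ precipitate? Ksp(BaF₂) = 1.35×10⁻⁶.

Total volume after mixing = 430 + 341 = 771 mL.
[Ba²⁺] = (1.38×10⁻²)(430)/771 = 7.70×10⁻³ M
[F⁻] = (0.361)(341)/771 = 0.160 M
Q = [Ba²⁺][F⁻]^2 = 1.96×10⁻⁴
Q = 1.96×10⁻⁴ > Ksp = 1.35×10⁻⁶, so the solution is supersaturated and BaF₂ precipitates.

Yes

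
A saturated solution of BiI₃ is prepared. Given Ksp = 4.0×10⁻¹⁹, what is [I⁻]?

3.3×10⁻⁵ M

BiI₃(s) ⇌ Bi³⁺(aq) + 3 I⁻(aq)
Let s be the molar solubility. Then [Bi³⁺] = s and [I⁻] = 3s.
Ksp = [Bi³⁺][I⁻]^3 = s · (3s)^3 = 27s^4 = 4.0×10⁻¹⁹
s = 1.1×10⁻⁵ M
[I⁻] = 3s = 3.3×10⁻⁵ M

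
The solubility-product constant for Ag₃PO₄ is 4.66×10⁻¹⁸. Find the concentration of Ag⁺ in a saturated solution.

Ag₃PO₄(s) ⇌ 3 Ag⁺(aq) + PO₄³⁻(aq)
For each mole of Ag₃PO₄ that dissolves per liter, [Ag⁺] = 3s and [PO₄³⁻] = s; let s denote this solubility.
Ksp = [Ag⁺]^3[PO₄³⁻] = (3s)^3 · s = 27s^4 = 4.66×10⁻¹⁸
s = 2.04×10⁻⁵ mol L⁻¹
[Ag⁺] = 3s = 6.11×10⁻⁵ mol L⁻¹

6.11×10⁻⁵ M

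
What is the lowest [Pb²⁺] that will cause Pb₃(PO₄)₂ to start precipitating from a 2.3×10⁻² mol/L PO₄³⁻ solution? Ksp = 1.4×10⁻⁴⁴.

3.0×10⁻¹⁴ M

A salt starts to precipitate once the ion product Q reaches its Ksp.
Pb₃(PO₄)₂(s) ⇌ 3 Pb²⁺(aq) + 2 PO₄³⁻(aq)
Ksp = [Pb²⁺]^3[PO₄³⁻]^2 = [Pb²⁺]^3(2.3×10⁻²)^2
[Pb²⁺]^3 = 1.4×10⁻⁴⁴ / (2.3×10⁻²)^2 = 2.6×10⁻⁴¹
[Pb²⁺] = 3.0×10⁻¹⁴ mol/L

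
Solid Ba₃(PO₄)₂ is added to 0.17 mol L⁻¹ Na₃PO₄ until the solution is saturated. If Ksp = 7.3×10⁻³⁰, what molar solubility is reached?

Ba₃(PO₄)₂(s) ⇌ 3 Ba²⁺(aq) + 2 PO₄³⁻(aq)
With PO₄³⁻ already at 0.17 mol L⁻¹ and s small, take [PO₄³⁻] ≈ 0.17 mol L⁻¹ and [Ba²⁺] = 3s.
Ksp = [Ba²⁺]^3[PO₄³⁻]^2 = (3s)^3(0.17)^2
(3s)^3 = 7.3×10⁻³⁰ / (0.17)^2 = 2.5×10⁻²⁸
s = 2.1×10⁻¹⁰ mol L⁻¹

2.1×10⁻¹⁰ M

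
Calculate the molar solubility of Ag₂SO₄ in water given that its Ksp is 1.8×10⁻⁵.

1.7×10⁻² M

Ag₂SO₄(s) ⇌ 2 Ag⁺(aq) + SO₄²⁻(aq)
With molar solubility s: [Ag⁺] = 2s, [SO₄²⁻] = s.
Ksp = [Ag⁺]^2[SO₄²⁻] = (2s)^2 · s = 4s^3
4s^3 = 1.8×10⁻⁵  ⇒  s^3 = 4.5×10⁻⁶
s = (4.5×10⁻⁶)^(1/3) = 1.7×10⁻² mol L⁻¹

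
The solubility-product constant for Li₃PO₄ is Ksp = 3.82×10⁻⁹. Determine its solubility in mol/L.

3.45×10⁻³ M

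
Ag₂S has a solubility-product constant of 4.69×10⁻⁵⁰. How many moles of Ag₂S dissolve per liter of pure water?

2.27×10⁻¹⁷ M

Ag₂S(s) ⇌ 2 Ag⁺(aq) + S²⁻(aq)
For each mole of Ag₂S that dissolves per liter, [Ag⁺] = 2s and [S²⁻] = s; let s denote this solubility.
Ksp = [Ag⁺]^2[S²⁻] = (2s)^2 · s = 4s^3
4s^3 = 4.69×10⁻⁵⁰  ⇒  s^3 = 1.17×10⁻⁵⁰
Taking the 3rd root, s = 2.27×10⁻¹⁷ mol/L.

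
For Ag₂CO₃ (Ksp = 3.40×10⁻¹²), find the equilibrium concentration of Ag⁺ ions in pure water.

1.89×10⁻⁴ M

Ag₂CO₃(s) ⇌ 2 Ag⁺(aq) + CO₃²⁻(aq)
Call the molar solubility s, so that [Ag⁺] = 2s and [CO₃²⁻] = s.
Ksp = [Ag⁺]^2[CO₃²⁻] = (2s)^2 · s = 4s^3 = 3.40×10⁻¹²
s = 9.47×10⁻⁵ mol L⁻¹
[Ag⁺] = 2s = 1.89×10⁻⁴ mol L⁻¹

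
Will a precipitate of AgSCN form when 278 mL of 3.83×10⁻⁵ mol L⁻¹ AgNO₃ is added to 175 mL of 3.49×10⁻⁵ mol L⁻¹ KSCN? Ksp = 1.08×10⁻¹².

Yes

The combined volume is 453 mL.
[Ag⁺] = (3.83×10⁻⁵)(278)/453 = 2.35×10⁻⁵ mol L⁻¹
[SCN⁻] = (3.49×10⁻⁵)(175)/453 = 1.35×10⁻⁵ mol L⁻¹
Q = [Ag⁺][SCN⁻] = 3.17×10⁻¹⁰
Since Q (3.17×10⁻¹⁰) exceeds Ksp (1.08×10⁻¹²), AgSCN will precipitate.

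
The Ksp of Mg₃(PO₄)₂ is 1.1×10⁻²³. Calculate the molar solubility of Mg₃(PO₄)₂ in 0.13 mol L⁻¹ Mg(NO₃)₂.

Mg₃(PO₄)₂(s) ⇌ 3 Mg²⁺(aq) + 2 PO₄³⁻(aq)
Let s be the solubility of Mg₃(PO₄)₂ here. The common ion gives [Mg²⁺] ≈ 0.13 mol L⁻¹, and [PO₄³⁻] = 2s.
Ksp = [Mg²⁺]^3[PO₄³⁻]^2 = (0.13)^3(2s)^2
(2s)^2 = 1.1×10⁻²³ / (0.13)^3 = 5.0×10⁻²¹
s = 3.5×10⁻¹¹ mol L⁻¹

3.5×10⁻¹¹ M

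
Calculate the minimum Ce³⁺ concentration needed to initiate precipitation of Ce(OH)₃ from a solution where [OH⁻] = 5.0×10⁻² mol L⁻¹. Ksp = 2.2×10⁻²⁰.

1.8×10⁻¹⁶ M

Precipitation begins when Q = Ksp.
Ce(OH)₃(s) ⇌ Ce³⁺(aq) + 3 OH⁻(aq)
Ksp = [Ce³⁺][OH⁻]^3 = [Ce³⁺](5.0×10⁻²)^3
[Ce³⁺] = 2.2×10⁻²⁰ / (5.0×10⁻²)^3 = 1.8×10⁻¹⁶
[Ce³⁺] = 1.8×10⁻¹⁶ mol L⁻¹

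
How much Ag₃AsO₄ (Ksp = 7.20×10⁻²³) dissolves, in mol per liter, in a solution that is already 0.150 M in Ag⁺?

2.13×10⁻²⁰ M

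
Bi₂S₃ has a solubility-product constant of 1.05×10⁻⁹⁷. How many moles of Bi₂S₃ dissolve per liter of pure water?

Bi₂S₃(s) ⇌ 2 Bi³⁺(aq) + 3 S²⁻(aq)
If s mol/L of Bi₂S₃ dissolves, [Bi³⁺] = 2s and [S²⁻] = 3s.
Ksp = [Bi³⁺]^2[S²⁻]^3 = (2s)^2 · (3s)^3 = 108s^5
108s^5 = 1.05×10⁻⁹⁷  ⇒  s^5 = 9.72×10⁻¹⁰⁰
s = (9.72×10⁻¹⁰⁰)^(1/5) = 1.58×10⁻²⁰ mol L⁻¹

1.58×10⁻²⁰ M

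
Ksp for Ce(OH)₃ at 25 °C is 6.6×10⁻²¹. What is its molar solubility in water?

4.0×10⁻⁶ M

Ce(OH)₃(s) ⇌ Ce³⁺(aq) + 3 OH⁻(aq)
Let s be the molar solubility. Then [Ce³⁺] = s and [OH⁻] = 3s.
Ksp = [Ce³⁺][OH⁻]^3 = s · (3s)^3 = 27s^4
27s^4 = 6.6×10⁻²¹  ⇒  s^4 = 2.4×10⁻²²
Taking the 4th root, s = 4.0×10⁻⁶ mol L⁻¹.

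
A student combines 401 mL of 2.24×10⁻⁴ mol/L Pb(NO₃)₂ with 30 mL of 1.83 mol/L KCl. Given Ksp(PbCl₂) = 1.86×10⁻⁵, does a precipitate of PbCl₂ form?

After mixing, V = 401 mL + 30 mL = 431 mL.
[Pb²⁺] = (2.24×10⁻⁴)(401)/431 = 2.08×10⁻⁴ mol/L
[Cl⁻] = (1.83)(30)/431 = 0.127 mol/L
Q = [Pb²⁺][Cl⁻]^2 = 3.38×10⁻⁶
Since Q (3.38×10⁻⁶) is less than Ksp (1.86×10⁻⁵), no PbCl₂ precipitates.

No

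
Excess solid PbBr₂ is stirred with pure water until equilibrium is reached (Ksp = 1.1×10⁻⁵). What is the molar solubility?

1.4×10⁻² M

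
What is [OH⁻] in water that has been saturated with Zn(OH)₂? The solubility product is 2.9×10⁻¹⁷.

Zn(OH)₂(s) ⇌ Zn²⁺(aq) + 2 OH⁻(aq)
If s mol/L of Zn(OH)₂ dissolves, [Zn²⁺] = s and [OH⁻] = 2s.
Ksp = [Zn²⁺][OH⁻]^2 = s · (2s)^2 = 4s^3 = 2.9×10⁻¹⁷
s = 1.9×10⁻⁶ M
[OH⁻] = 2s = 3.9×10⁻⁶ M

3.9×10⁻⁶ M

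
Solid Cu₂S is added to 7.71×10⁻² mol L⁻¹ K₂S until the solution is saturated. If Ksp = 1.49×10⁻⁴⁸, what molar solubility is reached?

Cu₂S(s) ⇌ 2 Cu⁺(aq) + S²⁻(aq)
With S²⁻ already at 7.71×10⁻² mol L⁻¹ and s small, take [S²⁻] ≈ 7.71×10⁻² mol L⁻¹ and [Cu⁺] = 2s.
Ksp = [Cu⁺]^2[S²⁻] = (2s)^2(7.71×10⁻²)
(2s)^2 = 1.49×10⁻⁴⁸ / (7.71×10⁻²) = 1.93×10⁻⁴⁷
s = 2.20×10⁻²⁴ mol L⁻¹

2.20×10⁻²⁴ M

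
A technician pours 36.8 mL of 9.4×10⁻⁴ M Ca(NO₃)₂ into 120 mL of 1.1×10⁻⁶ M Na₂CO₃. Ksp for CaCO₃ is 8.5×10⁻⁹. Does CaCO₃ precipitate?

The combined volume is 156.8 mL.
[Ca²⁺] = (9.4×10⁻⁴)(36.8)/156.8 = 2.2×10⁻⁴ M
[CO₃²⁻] = (1.1×10⁻⁶)(120)/156.8 = 8.4×10⁻⁷ M
Q = [Ca²⁺][CO₃²⁻] = 1.9×10⁻¹⁰
Since Q (1.9×10⁻¹⁰) is less than Ksp (8.5×10⁻⁹), no CaCO₃ precipitates.

No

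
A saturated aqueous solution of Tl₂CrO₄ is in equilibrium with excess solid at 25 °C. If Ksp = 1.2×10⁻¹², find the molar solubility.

6.7×10⁻⁵ M

Tl₂CrO₄(s) ⇌ 2 Tl⁺(aq) + CrO₄²⁻(aq)
If s mol/L of Tl₂CrO₄ dissolves, [Tl⁺] = 2s and [CrO₄²⁻] = s.
Ksp = [Tl⁺]^2[CrO₄²⁻] = (2s)^2 · s = 4s^3
4s^3 = 1.2×10⁻¹²  ⇒  s^3 = 3.0×10⁻¹³
s = (3.0×10⁻¹³)^(1/3) = 6.7×10⁻⁵ mol/L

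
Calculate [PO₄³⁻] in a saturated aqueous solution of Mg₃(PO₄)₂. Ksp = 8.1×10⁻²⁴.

1.9×10⁻⁵ M

Mg₃(PO₄)₂(s) ⇌ 3 Mg²⁺(aq) + 2 PO₄³⁻(aq)
Let s be the molar solubility. Then [Mg²⁺] = 3s and [PO₄³⁻] = 2s.
Ksp = [Mg²⁺]^3[PO₄³⁻]^2 = (3s)^3 · (2s)^2 = 108s^5 = 8.1×10⁻²⁴
s = 9.4×10⁻⁶ mol L⁻¹
[PO₄³⁻] = 2s = 1.9×10⁻⁵ mol L⁻¹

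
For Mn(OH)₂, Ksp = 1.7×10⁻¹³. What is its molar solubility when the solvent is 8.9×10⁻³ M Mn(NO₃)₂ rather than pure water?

2.2×10⁻⁶ M

Mn(OH)₂(s) ⇌ Mn²⁺(aq) + 2 OH⁻(aq)
Let s be the solubility of Mn(OH)₂ here. The common ion gives [Mn²⁺] ≈ 8.9×10⁻³ M, and [OH⁻] = 2s.
Ksp = [Mn²⁺][OH⁻]^2 = (8.9×10⁻³)(2s)^2
(2s)^2 = 1.7×10⁻¹³ / (8.9×10⁻³) = 1.9×10⁻¹¹
s = 2.2×10⁻⁶ M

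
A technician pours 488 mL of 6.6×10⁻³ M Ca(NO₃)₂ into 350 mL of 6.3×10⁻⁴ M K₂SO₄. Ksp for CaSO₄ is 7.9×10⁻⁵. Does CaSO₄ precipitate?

No

The combined volume is 838 mL.
[Ca²⁺] = (6.6×10⁻³)(488)/838 = 3.8×10⁻³ M
[SO₄²⁻] = (6.3×10⁻⁴)(350)/838 = 2.6×10⁻⁴ M
Q = [Ca²⁺][SO₄²⁻] = 1.0×10⁻⁶
Q < Ksp (1.0×10⁻⁶ vs 7.9×10⁻⁵); the solution remains unsaturated and no precipitate forms.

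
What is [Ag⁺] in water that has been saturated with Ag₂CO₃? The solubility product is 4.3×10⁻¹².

2.0×10⁻⁴ M

Ag₂CO₃(s) ⇌ 2 Ag⁺(aq) + CO₃²⁻(aq)
If s mol/L of Ag₂CO₃ dissolves, [Ag⁺] = 2s and [CO₃²⁻] = s.
Ksp = [Ag⁺]^2[CO₃²⁻] = (2s)^2 · s = 4s^3 = 4.3×10⁻¹²
s = 1.0×10⁻⁴ mol L⁻¹
[Ag⁺] = 2s = 2.0×10⁻⁴ mol L⁻¹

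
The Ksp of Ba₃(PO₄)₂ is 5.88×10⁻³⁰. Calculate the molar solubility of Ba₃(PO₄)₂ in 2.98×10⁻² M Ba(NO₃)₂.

Ba₃(PO₄)₂(s) ⇌ 3 Ba²⁺(aq) + 2 PO₄³⁻(aq)
Ba²⁺ is already present at 2.98×10⁻² M. If s mol/L of Ba₃(PO₄)₂ dissolves, [PO₄³⁻] = 2s while [Ba²⁺] ≈ 2.98×10⁻² M.
Ksp = [Ba²⁺]^3[PO₄³⁻]^2 = (2.98×10⁻²)^3(2s)^2
(2s)^2 = 5.88×10⁻³⁰ / (2.98×10⁻²)^3 = 2.22×10⁻²⁵
s = 2.36×10⁻¹³ M

2.36×10⁻¹³ M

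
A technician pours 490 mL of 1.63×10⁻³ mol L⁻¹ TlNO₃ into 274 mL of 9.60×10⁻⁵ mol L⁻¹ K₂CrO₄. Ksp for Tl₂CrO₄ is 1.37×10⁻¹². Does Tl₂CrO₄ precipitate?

Yes

After mixing, V = 490 mL + 274 mL = 764 mL.
[Tl⁺] = (1.63×10⁻³)(490)/764 = 1.05×10⁻³ mol L⁻¹
[CrO₄²⁻] = (9.60×10⁻⁵)(274)/764 = 3.44×10⁻⁵ mol L⁻¹
Q = [Tl⁺]^2[CrO₄²⁻] = 3.76×10⁻¹¹
Since Q (3.76×10⁻¹¹) exceeds Ksp (1.37×10⁻¹²), Tl₂CrO₄ will precipitate.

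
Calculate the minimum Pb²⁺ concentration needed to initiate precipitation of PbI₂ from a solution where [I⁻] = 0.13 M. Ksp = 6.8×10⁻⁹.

A salt starts to precipitate once the ion product Q reaches its Ksp.
PbI₂(s) ⇌ Pb²⁺(aq) + 2 I⁻(aq)
Ksp = [Pb²⁺][I⁻]^2 = [Pb²⁺](0.13)^2
[Pb²⁺] = 6.8×10⁻⁹ / (0.13)^2 = 4.0×10⁻⁷
[Pb²⁺] = 4.0×10⁻⁷ M

4.0×10⁻⁷ M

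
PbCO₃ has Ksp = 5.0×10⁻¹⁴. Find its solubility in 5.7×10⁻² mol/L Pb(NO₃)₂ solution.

8.8×10⁻¹³ M

PbCO₃(s) ⇌ Pb²⁺(aq) + CO₃²⁻(aq)
Pb²⁺ is already present at 5.7×10⁻² mol/L. If s mol/L of PbCO₃ dissolves, [CO₃²⁻] = s while [Pb²⁺] ≈ 5.7×10⁻² mol/L.
Ksp = [Pb²⁺][CO₃²⁻] = (5.7×10⁻²)s
s = 5.0×10⁻¹⁴ / (5.7×10⁻²) = 8.8×10⁻¹³
s = 8.8×10⁻¹³ mol/L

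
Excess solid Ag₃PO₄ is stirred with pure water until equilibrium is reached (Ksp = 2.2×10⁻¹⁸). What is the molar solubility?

Ag₃PO₄(s) ⇌ 3 Ag⁺(aq) + PO₄³⁻(aq)
Call the molar solubility s, so that [Ag⁺] = 3s and [PO₄³⁻] = s.
Ksp = [Ag⁺]^3[PO₄³⁻] = (3s)^3 · s = 27s^4
27s^4 = 2.2×10⁻¹⁸  ⇒  s^4 = 8.1×10⁻²⁰
Taking the 4th root, s = 1.7×10⁻⁵ M.

1.7×10⁻⁵ M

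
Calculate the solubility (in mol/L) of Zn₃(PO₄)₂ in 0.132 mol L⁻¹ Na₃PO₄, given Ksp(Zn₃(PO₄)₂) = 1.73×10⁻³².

3.33×10⁻¹¹ M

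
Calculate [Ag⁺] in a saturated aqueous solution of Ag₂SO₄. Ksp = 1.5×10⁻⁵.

Ag₂SO₄(s) ⇌ 2 Ag⁺(aq) + SO₄²⁻(aq)
Let s be the molar solubility. Then [Ag⁺] = 2s and [SO₄²⁻] = s.
Ksp = [Ag⁺]^2[SO₄²⁻] = (2s)^2 · s = 4s^3 = 1.5×10⁻⁵
s = 1.6×10⁻² mol/L
[Ag⁺] = 2s = 3.1×10⁻² mol/L

3.1×10⁻² M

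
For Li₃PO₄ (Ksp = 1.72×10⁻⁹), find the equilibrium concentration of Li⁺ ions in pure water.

8.48×10⁻³ M

Li₃PO₄(s) ⇌ 3 Li⁺(aq) + PO₄³⁻(aq)
Let s be the molar solubility. Then [Li⁺] = 3s and [PO₄³⁻] = s.
Ksp = [Li⁺]^3[PO₄³⁻] = (3s)^3 · s = 27s^4 = 1.72×10⁻⁹
s = 2.83×10⁻³ mol L⁻¹
[Li⁺] = 3s = 8.48×10⁻³ mol L⁻¹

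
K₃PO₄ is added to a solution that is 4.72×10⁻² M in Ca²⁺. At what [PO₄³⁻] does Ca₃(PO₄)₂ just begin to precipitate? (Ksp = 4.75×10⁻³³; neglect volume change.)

Precipitation begins when Q = Ksp.
Ca₃(PO₄)₂(s) ⇌ 3 Ca²⁺(aq) + 2 PO₄³⁻(aq)
Ksp = [Ca²⁺]^3[PO₄³⁻]^2 = [PO₄³⁻]^2(4.72×10⁻²)^3
[PO₄³⁻]^2 = 4.75×10⁻³³ / (4.72×10⁻²)^3 = 4.52×10⁻²⁹
[PO₄³⁻] = 6.72×10⁻¹⁵ M

6.72×10⁻¹⁵ M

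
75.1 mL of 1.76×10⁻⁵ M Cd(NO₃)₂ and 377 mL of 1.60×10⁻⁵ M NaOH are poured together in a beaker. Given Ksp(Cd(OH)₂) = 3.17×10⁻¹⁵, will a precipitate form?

The combined volume is 452.1 mL.
[Cd²⁺] = (1.76×10⁻⁵)(75.1)/452.1 = 2.92×10⁻⁶ M
[OH⁻] = (1.60×10⁻⁵)(377)/452.1 = 1.33×10⁻⁵ M
Q = [Cd²⁺][OH⁻]^2 = 5.20×10⁻¹⁶
Since Q (5.20×10⁻¹⁶) is less than Ksp (3.17×10⁻¹⁵), no Cd(OH)₂ precipitates.

No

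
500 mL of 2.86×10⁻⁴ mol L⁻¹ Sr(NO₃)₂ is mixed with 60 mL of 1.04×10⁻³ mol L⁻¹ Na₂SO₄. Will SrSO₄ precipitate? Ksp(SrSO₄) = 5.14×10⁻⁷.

The combined volume is 560 mL.
[Sr²⁺] = (2.86×10⁻⁴)(500)/560 = 2.55×10⁻⁴ mol L⁻¹
[SO₄²⁻] = (1.04×10⁻³)(60)/560 = 1.11×10⁻⁴ mol L⁻¹
Q = [Sr²⁺][SO₄²⁻] = 2.85×10⁻⁸
Q = 2.85×10⁻⁸ < Ksp = 5.14×10⁻⁷, so the solution is unsaturated and no precipitate forms.

No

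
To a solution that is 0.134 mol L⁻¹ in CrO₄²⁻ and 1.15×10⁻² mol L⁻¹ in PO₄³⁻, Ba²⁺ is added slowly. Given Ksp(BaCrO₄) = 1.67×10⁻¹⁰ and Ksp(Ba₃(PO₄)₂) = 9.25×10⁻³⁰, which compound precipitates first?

BaCrO₄

Precipitation of each salt begins when its ion product equals Ksp.
For BaCrO₄: [Ba²⁺] = (Ksp/[CrO₄²⁻]) = 1.25×10⁻⁹ mol L⁻¹
For Ba₃(PO₄)₂: [Ba²⁺] = (Ksp/[PO₄³⁻]^2)^(1/3) = 4.12×10⁻⁹ mol L⁻¹
The smaller threshold [Ba²⁺] is reached first, so BaCrO₄ precipitates first.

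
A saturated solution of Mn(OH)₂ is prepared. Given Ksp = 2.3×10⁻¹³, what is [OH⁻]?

Mn(OH)₂(s) ⇌ Mn²⁺(aq) + 2 OH⁻(aq)
Call the molar solubility s, so that [Mn²⁺] = s and [OH⁻] = 2s.
Ksp = [Mn²⁺][OH⁻]^2 = s · (2s)^2 = 4s^3 = 2.3×10⁻¹³
s = 3.9×10⁻⁵ mol L⁻¹
[OH⁻] = 2s = 7.7×10⁻⁵ mol L⁻¹

7.7×10⁻⁵ M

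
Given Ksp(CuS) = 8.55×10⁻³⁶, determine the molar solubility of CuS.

2.92×10⁻¹⁸ M

CuS(s) ⇌ Cu²⁺(aq) + S²⁻(aq)
For each mole of CuS that dissolves per liter, [Cu²⁺] = s and [S²⁻] = s; let s denote this solubility.
Ksp = [Cu²⁺][S²⁻] = s · s = s^2
s^2 = 8.55×10⁻³⁶
s = (8.55×10⁻³⁶)^(1/2) = 2.92×10⁻¹⁸ M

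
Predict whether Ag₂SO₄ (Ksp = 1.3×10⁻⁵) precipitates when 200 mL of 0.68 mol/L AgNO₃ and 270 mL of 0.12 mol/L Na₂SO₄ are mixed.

The combined volume is 470 mL.
[Ag⁺] = (0.68)(200)/470 = 0.29 mol/L
[SO₄²⁻] = (0.12)(270)/470 = 6.9×10⁻² mol/L
Q = [Ag⁺]^2[SO₄²⁻] = 5.8×10⁻³
Because Q > Ksp (5.8×10⁻³ vs 1.3×10⁻⁵), a precipitate of Ag₂SO₄ forms.

Yes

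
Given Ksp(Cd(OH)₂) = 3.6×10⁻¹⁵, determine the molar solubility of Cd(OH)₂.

Cd(OH)₂(s) ⇌ Cd²⁺(aq) + 2 OH⁻(aq)
For each mole of Cd(OH)₂ that dissolves per liter, [Cd²⁺] = s and [OH⁻] = 2s; let s denote this solubility.
Ksp = [Cd²⁺][OH⁻]^2 = s · (2s)^2 = 4s^3
4s^3 = 3.6×10⁻¹⁵  ⇒  s^3 = 9.0×10⁻¹⁶
s = (9.0×10⁻¹⁶)^(1/3) = 9.7×10⁻⁶ mol/L

9.7×10⁻⁶ M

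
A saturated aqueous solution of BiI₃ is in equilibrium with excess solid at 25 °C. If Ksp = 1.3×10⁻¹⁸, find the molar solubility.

1.5×10⁻⁵ M

BiI₃(s) ⇌ Bi³⁺(aq) + 3 I⁻(aq)
For each mole of BiI₃ that dissolves per liter, [Bi³⁺] = s and [I⁻] = 3s; let s denote this solubility.
Ksp = [Bi³⁺][I⁻]^3 = s · (3s)^3 = 27s^4
27s^4 = 1.3×10⁻¹⁸  ⇒  s^4 = 4.8×10⁻²⁰
s = (4.8×10⁻²⁰)^(1/4) = 1.5×10⁻⁵ M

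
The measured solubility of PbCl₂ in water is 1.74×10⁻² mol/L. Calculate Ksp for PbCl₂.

Ksp = 2.11×10⁻⁵

PbCl₂(s) ⇌ Pb²⁺(aq) + 2 Cl⁻(aq)
If s mol/L of PbCl₂ dissolves, [Pb²⁺] = s and [Cl⁻] = 2s.
Ksp = [Pb²⁺][Cl⁻]^2 = s · (2s)^2 = 4s^3
Ksp = 4 × (1.74×10⁻²)^3 = 2.11×10⁻⁵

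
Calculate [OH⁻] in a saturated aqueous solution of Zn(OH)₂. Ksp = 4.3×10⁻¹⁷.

4.4×10⁻⁶ M

Zn(OH)₂(s) ⇌ Zn²⁺(aq) + 2 OH⁻(aq)
If s mol/L of Zn(OH)₂ dissolves, [Zn²⁺] = s and [OH⁻] = 2s.
Ksp = [Zn²⁺][OH⁻]^2 = s · (2s)^2 = 4s^3 = 4.3×10⁻¹⁷
s = 2.2×10⁻⁶ mol/L
[OH⁻] = 2s = 4.4×10⁻⁶ mol/L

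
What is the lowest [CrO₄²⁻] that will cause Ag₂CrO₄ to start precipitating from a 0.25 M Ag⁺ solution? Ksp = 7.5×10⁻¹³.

A salt starts to precipitate once the ion product Q reaches its Ksp.
Ag₂CrO₄(s) ⇌ 2 Ag⁺(aq) + CrO₄²⁻(aq)
Ksp = [Ag⁺]^2[CrO₄²⁻] = [CrO₄²⁻](0.25)^2
[CrO₄²⁻] = 7.5×10⁻¹³ / (0.25)^2 = 1.2×10⁻¹¹
[CrO₄²⁻] = 1.2×10⁻¹¹ M

1.2×10⁻¹¹ M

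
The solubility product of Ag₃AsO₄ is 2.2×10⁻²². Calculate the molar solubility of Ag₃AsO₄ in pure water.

1.7×10⁻⁶ M

Ag₃AsO₄(s) ⇌ 3 Ag⁺(aq) + AsO₄³⁻(aq)
Call the molar solubility s, so that [Ag⁺] = 3s and [AsO₄³⁻] = s.
Ksp = [Ag⁺]^3[AsO₄³⁻] = (3s)^3 · s = 27s^4
27s^4 = 2.2×10⁻²²  ⇒  s^4 = 8.1×10⁻²⁴
Taking the 4th root, s = 1.7×10⁻⁶ mol/L.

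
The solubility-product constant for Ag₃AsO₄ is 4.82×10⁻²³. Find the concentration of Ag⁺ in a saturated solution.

Ag₃AsO₄(s) ⇌ 3 Ag⁺(aq) + AsO₄³⁻(aq)
Call the molar solubility s, so that [Ag⁺] = 3s and [AsO₄³⁻] = s.
Ksp = [Ag⁺]^3[AsO₄³⁻] = (3s)^3 · s = 27s^4 = 4.82×10⁻²³
s = 1.16×10⁻⁶ M
[Ag⁺] = 3s = 3.47×10⁻⁶ M

3.47×10⁻⁶ M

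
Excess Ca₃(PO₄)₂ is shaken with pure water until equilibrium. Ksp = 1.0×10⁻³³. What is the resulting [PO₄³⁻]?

2.0×10⁻⁷ M

Ca₃(PO₄)₂(s) ⇌ 3 Ca²⁺(aq) + 2 PO₄³⁻(aq)
With molar solubility s: [Ca²⁺] = 3s, [PO₄³⁻] = 2s.
Ksp = [Ca²⁺]^3[PO₄³⁻]^2 = (3s)^3 · (2s)^2 = 108s^5 = 1.0×10⁻³³
s = 9.8×10⁻⁸ mol L⁻¹
[PO₄³⁻] = 2s = 2.0×10⁻⁷ mol L⁻¹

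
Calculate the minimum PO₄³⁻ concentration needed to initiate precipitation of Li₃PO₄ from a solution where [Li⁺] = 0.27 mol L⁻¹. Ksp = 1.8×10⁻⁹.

A salt starts to precipitate once the ion product Q reaches its Ksp.
Li₃PO₄(s) ⇌ 3 Li⁺(aq) + PO₄³⁻(aq)
Ksp = [Li⁺]^3[PO₄³⁻] = [PO₄³⁻](0.27)^3
[PO₄³⁻] = 1.8×10⁻⁹ / (0.27)^3 = 9.1×10⁻⁸
[PO₄³⁻] = 9.1×10⁻⁸ mol L⁻¹

9.1×10⁻⁸ M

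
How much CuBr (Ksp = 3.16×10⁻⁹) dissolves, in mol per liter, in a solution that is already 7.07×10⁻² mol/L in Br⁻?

4.47×10⁻⁸ M

CuBr(s) ⇌ Cu⁺(aq) + Br⁻(aq)
Let s be the solubility of CuBr here. The common ion gives [Br⁻] ≈ 7.07×10⁻² mol/L, and [Cu⁺] = s.
Ksp = [Cu⁺][Br⁻] = s(7.07×10⁻²)
s = 3.16×10⁻⁹ / (7.07×10⁻²) = 4.47×10⁻⁸
s = 4.47×10⁻⁸ mol/L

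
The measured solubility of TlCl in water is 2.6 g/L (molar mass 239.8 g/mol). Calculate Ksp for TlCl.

s = (2.6 g L⁻¹)/(239.8 g mol⁻¹) = 1.084×10⁻² M
TlCl(s) ⇌ Tl⁺(aq) + Cl⁻(aq)
With molar solubility s: [Tl⁺] = s, [Cl⁻] = s.
Ksp = [Tl⁺][Cl⁻] = s · s = s^2
Ksp = (1.084×10⁻²)^2 = 1.2×10⁻⁴

Ksp = 1.2×10⁻⁴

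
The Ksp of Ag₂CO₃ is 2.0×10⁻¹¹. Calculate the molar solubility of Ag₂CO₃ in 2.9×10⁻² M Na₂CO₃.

1.3×10⁻⁵ M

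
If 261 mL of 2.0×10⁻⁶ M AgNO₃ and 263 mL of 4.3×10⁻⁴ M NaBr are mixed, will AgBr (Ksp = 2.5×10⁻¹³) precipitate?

Yes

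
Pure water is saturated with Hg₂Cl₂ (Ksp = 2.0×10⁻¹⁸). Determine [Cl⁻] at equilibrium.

Hg₂Cl₂(s) ⇌ Hg₂²⁺(aq) + 2 Cl⁻(aq)
If s mol/L of Hg₂Cl₂ dissolves, [Hg₂²⁺] = s and [Cl⁻] = 2s.
Ksp = [Hg₂²⁺][Cl⁻]^2 = s · (2s)^2 = 4s^3 = 2.0×10⁻¹⁸
s = 7.9×10⁻⁷ mol/L
[Cl⁻] = 2s = 1.6×10⁻⁶ mol/L

1.6×10⁻⁶ M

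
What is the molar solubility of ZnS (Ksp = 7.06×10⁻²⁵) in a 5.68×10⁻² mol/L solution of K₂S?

ZnS(s) ⇌ Zn²⁺(aq) + S²⁻(aq)
Let s be the solubility of ZnS here. The common ion gives [S²⁻] ≈ 5.68×10⁻² mol/L, and [Zn²⁺] = s.
Ksp = [Zn²⁺][S²⁻] = s(5.68×10⁻²)
s = 7.06×10⁻²⁵ / (5.68×10⁻²) = 1.24×10⁻²³
s = 1.24×10⁻²³ mol/L

1.24×10⁻²³ M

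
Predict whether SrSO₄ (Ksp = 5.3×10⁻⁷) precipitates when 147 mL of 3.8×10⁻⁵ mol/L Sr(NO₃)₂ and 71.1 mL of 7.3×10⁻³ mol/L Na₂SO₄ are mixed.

No

The combined volume is 218.1 mL.
[Sr²⁺] = (3.8×10⁻⁵)(147)/218.1 = 2.6×10⁻⁵ mol/L
[SO₄²⁻] = (7.3×10⁻³)(71.1)/218.1 = 2.4×10⁻³ mol/L
Q = [Sr²⁺][SO₄²⁻] = 6.1×10⁻⁸
Since Q (6.1×10⁻⁸) is less than Ksp (5.3×10⁻⁷), no SrSO₄ precipitates.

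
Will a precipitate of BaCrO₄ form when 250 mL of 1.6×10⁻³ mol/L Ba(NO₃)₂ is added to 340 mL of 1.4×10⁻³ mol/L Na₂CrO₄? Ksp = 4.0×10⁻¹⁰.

Yes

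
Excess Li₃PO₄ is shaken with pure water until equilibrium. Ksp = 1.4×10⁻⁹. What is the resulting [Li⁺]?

8.1×10⁻³ M

Li₃PO₄(s) ⇌ 3 Li⁺(aq) + PO₄³⁻(aq)
For each mole of Li₃PO₄ that dissolves per liter, [Li⁺] = 3s and [PO₄³⁻] = s; let s denote this solubility.
Ksp = [Li⁺]^3[PO₄³⁻] = (3s)^3 · s = 27s^4 = 1.4×10⁻⁹
s = 2.7×10⁻³ mol/L
[Li⁺] = 3s = 8.1×10⁻³ mol/L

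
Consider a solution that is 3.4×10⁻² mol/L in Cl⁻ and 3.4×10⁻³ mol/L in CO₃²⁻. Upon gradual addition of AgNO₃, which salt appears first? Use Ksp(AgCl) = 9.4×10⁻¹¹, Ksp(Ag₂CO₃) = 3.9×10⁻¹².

The threshold for precipitation is Q = Ksp.
For AgCl: [Ag⁺] = (Ksp/[Cl⁻]) = 2.8×10⁻⁹ mol/L
For Ag₂CO₃: [Ag⁺] = (Ksp/[CO₃²⁻])^(1/2) = 3.4×10⁻⁵ mol/L
The smaller threshold [Ag⁺] is reached first, so AgCl precipitates first.

AgCl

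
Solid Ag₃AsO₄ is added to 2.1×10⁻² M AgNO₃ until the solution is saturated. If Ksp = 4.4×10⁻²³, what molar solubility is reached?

Ag₃AsO₄(s) ⇌ 3 Ag⁺(aq) + AsO₄³⁻(aq)
With Ag⁺ already at 2.1×10⁻² M and s small, take [Ag⁺] ≈ 2.1×10⁻² M and [AsO₄³⁻] = s.
Ksp = [Ag⁺]^3[AsO₄³⁻] = (2.1×10⁻²)^3s
s = 4.4×10⁻²³ / (2.1×10⁻²)^3 = 4.8×10⁻¹⁸
s = 4.8×10⁻¹⁸ M

4.8×10⁻¹⁸ M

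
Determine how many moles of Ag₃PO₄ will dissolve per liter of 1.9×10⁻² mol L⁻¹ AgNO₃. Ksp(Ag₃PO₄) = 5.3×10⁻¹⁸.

7.7×10⁻¹³ M

Ag₃PO₄(s) ⇌ 3 Ag⁺(aq) + PO₄³⁻(aq)
With Ag⁺ already at 1.9×10⁻² mol L⁻¹ and s small, take [Ag⁺] ≈ 1.9×10⁻² mol L⁻¹ and [PO₄³⁻] = s.
Ksp = [Ag⁺]^3[PO₄³⁻] = (1.9×10⁻²)^3s
s = 5.3×10⁻¹⁸ / (1.9×10⁻²)^3 = 7.7×10⁻¹³
s = 7.7×10⁻¹³ mol L⁻¹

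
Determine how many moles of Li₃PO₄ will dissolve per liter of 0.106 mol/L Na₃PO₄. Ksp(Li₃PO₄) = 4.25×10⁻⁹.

1.14×10⁻³ M

Li₃PO₄(s) ⇌ 3 Li⁺(aq) + PO₄³⁻(aq)
Let s be the solubility of Li₃PO₄ here. The common ion gives [PO₄³⁻] ≈ 0.106 mol/L, and [Li⁺] = 3s.
Ksp = [Li⁺]^3[PO₄³⁻] = (3s)^3(0.106)
(3s)^3 = 4.25×10⁻⁹ / (0.106) = 4.01×10⁻⁸
s = 1.14×10⁻³ mol/L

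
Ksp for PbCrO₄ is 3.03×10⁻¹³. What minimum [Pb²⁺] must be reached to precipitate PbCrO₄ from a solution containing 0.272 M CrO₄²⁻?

The threshold for precipitation is Q = Ksp.
PbCrO₄(s) ⇌ Pb²⁺(aq) + CrO₄²⁻(aq)
Ksp = [Pb²⁺][CrO₄²⁻] = [Pb²⁺](0.272)
[Pb²⁺] = 3.03×10⁻¹³ / (0.272) = 1.11×10⁻¹²
[Pb²⁺] = 1.11×10⁻¹² M

1.11×10⁻¹² M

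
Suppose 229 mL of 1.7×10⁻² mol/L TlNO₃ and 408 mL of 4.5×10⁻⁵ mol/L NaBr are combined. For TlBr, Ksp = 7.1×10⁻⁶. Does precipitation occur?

The combined volume is 637 mL.
[Tl⁺] = (1.7×10⁻²)(229)/637 = 6.1×10⁻³ mol/L
[Br⁻] = (4.5×10⁻⁵)(408)/637 = 2.9×10⁻⁵ mol/L
Q = [Tl⁺][Br⁻] = 1.8×10⁻⁷
Q = 1.8×10⁻⁷ < Ksp = 7.1×10⁻⁶, so the solution is unsaturated and no precipitate forms.

No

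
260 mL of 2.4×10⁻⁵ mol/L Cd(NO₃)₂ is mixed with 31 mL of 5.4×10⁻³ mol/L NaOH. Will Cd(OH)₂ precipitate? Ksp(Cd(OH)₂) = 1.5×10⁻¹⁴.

Yes

Total volume after mixing = 260 + 31 = 291 mL.
[Cd²⁺] = (2.4×10⁻⁵)(260)/291 = 2.1×10⁻⁵ mol/L
[OH⁻] = (5.4×10⁻³)(31)/291 = 5.8×10⁻⁴ mol/L
Q = [Cd²⁺][OH⁻]^2 = 7.1×10⁻¹²
Q = 7.1×10⁻¹² > Ksp = 1.5×10⁻¹⁴, so the solution is supersaturated and Cd(OH)₂ precipitates.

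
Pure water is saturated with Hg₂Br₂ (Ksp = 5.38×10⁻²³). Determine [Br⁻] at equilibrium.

Hg₂Br₂(s) ⇌ Hg₂²⁺(aq) + 2 Br⁻(aq)
For each mole of Hg₂Br₂ that dissolves per liter, [Hg₂²⁺] = s and [Br⁻] = 2s; let s denote this solubility.
Ksp = [Hg₂²⁺][Br⁻]^2 = s · (2s)^2 = 4s^3 = 5.38×10⁻²³
s = 2.38×10⁻⁸ M
[Br⁻] = 2s = 4.76×10⁻⁸ M

4.76×10⁻⁸ M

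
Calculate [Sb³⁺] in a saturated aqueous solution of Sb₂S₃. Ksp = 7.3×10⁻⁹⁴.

1.8×10⁻¹⁹ M

Sb₂S₃(s) ⇌ 2 Sb³⁺(aq) + 3 S²⁻(aq)
If s mol/L of Sb₂S₃ dissolves, [Sb³⁺] = 2s and [S²⁻] = 3s.
Ksp = [Sb³⁺]^2[S²⁻]^3 = (2s)^2 · (3s)^3 = 108s^5 = 7.3×10⁻⁹⁴
s = 9.2×10⁻²⁰ M
[Sb³⁺] = 2s = 1.8×10⁻¹⁹ M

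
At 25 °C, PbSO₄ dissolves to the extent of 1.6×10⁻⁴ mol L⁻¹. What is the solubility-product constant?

PbSO₄(s) ⇌ Pb²⁺(aq) + SO₄²⁻(aq)
For each mole of PbSO₄ that dissolves per liter, [Pb²⁺] = s and [SO₄²⁻] = s; let s denote this solubility.
Ksp = [Pb²⁺][SO₄²⁻] = s · s = s^2
Ksp = (1.6×10⁻⁴)^2 = 2.6×10⁻⁸

Ksp = 2.6×10⁻⁸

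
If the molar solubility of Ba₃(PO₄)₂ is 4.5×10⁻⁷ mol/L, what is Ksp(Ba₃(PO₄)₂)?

Ba₃(PO₄)₂(s) ⇌ 3 Ba²⁺(aq) + 2 PO₄³⁻(aq)
For each mole of Ba₃(PO₄)₂ that dissolves per liter, [Ba²⁺] = 3s and [PO₄³⁻] = 2s; let s denote this solubility.
Ksp = [Ba²⁺]^3[PO₄³⁻]^2 = (3s)^3 · (2s)^2 = 108s^5
Ksp = 108 × (4.5×10⁻⁷)^5 = 2.0×10⁻³⁰

Ksp = 2.0×10⁻³⁰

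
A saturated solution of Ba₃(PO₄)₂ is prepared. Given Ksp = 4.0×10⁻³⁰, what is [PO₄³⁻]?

Ba₃(PO₄)₂(s) ⇌ 3 Ba²⁺(aq) + 2 PO₄³⁻(aq)
Call the molar solubility s, so that [Ba²⁺] = 3s and [PO₄³⁻] = 2s.
Ksp = [Ba²⁺]^3[PO₄³⁻]^2 = (3s)^3 · (2s)^2 = 108s^5 = 4.0×10⁻³⁰
s = 5.2×10⁻⁷ M
[PO₄³⁻] = 2s = 1.0×10⁻⁶ M

1.0×10⁻⁶ M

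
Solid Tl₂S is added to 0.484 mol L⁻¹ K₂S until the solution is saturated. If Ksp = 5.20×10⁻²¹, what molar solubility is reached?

5.18×10⁻¹¹ M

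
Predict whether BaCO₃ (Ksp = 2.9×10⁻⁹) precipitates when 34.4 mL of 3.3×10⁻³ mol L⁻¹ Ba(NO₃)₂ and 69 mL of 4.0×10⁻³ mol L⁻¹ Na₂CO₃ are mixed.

Total volume after mixing = 34.4 + 69 = 103.4 mL.
[Ba²⁺] = (3.3×10⁻³)(34.4)/103.4 = 1.1×10⁻³ mol L⁻¹
[CO₃²⁻] = (4.0×10⁻³)(69)/103.4 = 2.7×10⁻³ mol L⁻¹
Q = [Ba²⁺][CO₃²⁻] = 2.9×10⁻⁶
Since Q (2.9×10⁻⁶) exceeds Ksp (2.9×10⁻⁹), BaCO₃ will precipitate.

Yes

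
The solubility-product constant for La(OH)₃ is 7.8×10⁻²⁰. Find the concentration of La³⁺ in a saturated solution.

7.3×10⁻⁶ M

La(OH)₃(s) ⇌ La³⁺(aq) + 3 OH⁻(aq)
Let s be the molar solubility. Then [La³⁺] = s and [OH⁻] = 3s.
Ksp = [La³⁺][OH⁻]^3 = s · (3s)^3 = 27s^4 = 7.8×10⁻²⁰
s = 7.3×10⁻⁶ mol/L
[La³⁺] = s = 7.3×10⁻⁶ mol/L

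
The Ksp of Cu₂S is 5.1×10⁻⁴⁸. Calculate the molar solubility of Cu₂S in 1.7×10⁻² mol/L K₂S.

8.7×10⁻²⁴ M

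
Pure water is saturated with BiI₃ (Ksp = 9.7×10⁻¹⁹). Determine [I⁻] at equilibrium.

4.1×10⁻⁵ M

BiI₃(s) ⇌ Bi³⁺(aq) + 3 I⁻(aq)
Call the molar solubility s, so that [Bi³⁺] = s and [I⁻] = 3s.
Ksp = [Bi³⁺][I⁻]^3 = s · (3s)^3 = 27s^4 = 9.7×10⁻¹⁹
s = 1.4×10⁻⁵ mol L⁻¹
[I⁻] = 3s = 4.1×10⁻⁵ mol L⁻¹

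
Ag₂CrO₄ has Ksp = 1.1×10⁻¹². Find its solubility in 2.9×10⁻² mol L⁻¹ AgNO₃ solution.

1.3×10⁻⁹ M

Ag₂CrO₄(s) ⇌ 2 Ag⁺(aq) + CrO₄²⁻(aq)
With Ag⁺ already at 2.9×10⁻² mol L⁻¹ and s small, take [Ag⁺] ≈ 2.9×10⁻² mol L⁻¹ and [CrO₄²⁻] = s.
Ksp = [Ag⁺]^2[CrO₄²⁻] = (2.9×10⁻²)^2s
s = 1.1×10⁻¹² / (2.9×10⁻²)^2 = 1.3×10⁻⁹
s = 1.3×10⁻⁹ mol L⁻¹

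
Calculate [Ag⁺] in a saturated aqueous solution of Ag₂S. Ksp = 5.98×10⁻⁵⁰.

4.93×10⁻¹⁷ M

Ag₂S(s) ⇌ 2 Ag⁺(aq) + S²⁻(aq)
Let s be the molar solubility. Then [Ag⁺] = 2s and [S²⁻] = s.
Ksp = [Ag⁺]^2[S²⁻] = (2s)^2 · s = 4s^3 = 5.98×10⁻⁵⁰
s = 2.46×10⁻¹⁷ M
[Ag⁺] = 2s = 4.93×10⁻¹⁷ M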